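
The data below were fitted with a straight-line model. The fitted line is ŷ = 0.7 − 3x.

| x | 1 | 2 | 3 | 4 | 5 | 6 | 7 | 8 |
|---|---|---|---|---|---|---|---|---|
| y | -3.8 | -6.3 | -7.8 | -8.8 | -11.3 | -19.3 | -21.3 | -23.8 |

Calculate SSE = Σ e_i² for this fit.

x=1: ŷ = 0.7 − 3·1 = -2.3; e = -3.8 − (-2.3) = -1.5
x=2: ŷ = 0.7 − 3·2 = -5.3; e = -6.3 − (-5.3) = -1
x=3: ŷ = 0.7 − 3·3 = -8.3; e = -7.8 − (-8.3) = 0.5
x=4: ŷ = 0.7 − 3·4 = -11.3; e = -8.8 − (-11.3) = 2.5
x=5: ŷ = 0.7 − 3·5 = -14.3; e = -11.3 − (-14.3) = 3
x=6: ŷ = 0.7 − 3·6 = -17.3; e = -19.3 − (-17.3) = -2
x=7: ŷ = 0.7 − 3·7 = -20.3; e = -21.3 − (-20.3) = -1
x=8: ŷ = 0.7 − 3·8 = -23.3; e = -23.8 − (-23.3) = -0.5
SSE = 2.25 + 1 + 0.25 + 6.25 + 9 + 4 + 1 + 0.25 = 24

SSE = 24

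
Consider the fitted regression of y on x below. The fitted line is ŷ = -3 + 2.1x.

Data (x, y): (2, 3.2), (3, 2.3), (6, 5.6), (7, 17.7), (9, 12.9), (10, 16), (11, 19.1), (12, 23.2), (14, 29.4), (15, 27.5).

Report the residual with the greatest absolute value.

x=2: ŷ = -3 + 2.1·2 = 1.2; r = 3.2 − 1.2 = 2
x=3: ŷ = -3 + 2.1·3 = 3.3; r = 2.3 − 3.3 = -1
x=6: ŷ = -3 + 2.1·6 = 9.6; r = 5.6 − 9.6 = -4
x=7: ŷ = -3 + 2.1·7 = 11.7; r = 17.7 − 11.7 = 6
x=9: ŷ = -3 + 2.1·9 = 15.9; r = 12.9 − 15.9 = -3
x=10: ŷ = -3 + 2.1·10 = 18; r = 16 − 18 = -2
x=11: ŷ = -3 + 2.1·11 = 20.1; r = 19.1 − 20.1 = -1
x=12: ŷ = -3 + 2.1·12 = 22.2; r = 23.2 − 22.2 = 1
x=14: ŷ = -3 + 2.1·14 = 26.4; r = 29.4 − 26.4 = 3
x=15: ŷ = -3 + 2.1·15 = 28.5; r = 27.5 − 28.5 = -1
Largest |r| is 6 at x = 7, residual 6.

r = 6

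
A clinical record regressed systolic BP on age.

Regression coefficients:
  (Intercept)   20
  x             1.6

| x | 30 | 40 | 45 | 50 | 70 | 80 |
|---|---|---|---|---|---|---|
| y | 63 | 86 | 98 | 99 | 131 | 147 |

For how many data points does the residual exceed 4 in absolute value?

x=30: ŷ = 20 + 1.6·30 = 68; r = 63 − 68 = -5
x=40: ŷ = 20 + 1.6·40 = 84; r = 86 − 84 = 2
x=45: ŷ = 20 + 1.6·45 = 92; r = 98 − 92 = 6
x=50: ŷ = 20 + 1.6·50 = 100; r = 99 − 100 = -1
x=70: ŷ = 20 + 1.6·70 = 132; r = 131 − 132 = -1
x=80: ŷ = 20 + 1.6·80 = 148; r = 147 − 148 = -1
|r| > 4: x=30 (|r|=5), x=45 (|r|=6) → 2

2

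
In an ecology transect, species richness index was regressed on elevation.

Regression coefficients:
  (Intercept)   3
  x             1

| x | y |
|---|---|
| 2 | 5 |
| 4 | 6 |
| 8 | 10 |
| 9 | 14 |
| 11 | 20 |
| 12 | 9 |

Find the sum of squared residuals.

x=2: ŷ = 3 + 2 = 5; e = 5 − 5 = 0
x=4: ŷ = 3 + 4 = 7; e = 6 − 7 = -1
x=8: ŷ = 3 + 8 = 11; e = 10 − 11 = -1
x=9: ŷ = 3 + 9 = 12; e = 14 − 12 = 2
x=11: ŷ = 3 + 11 = 14; e = 20 − 14 = 6
x=12: ŷ = 3 + 12 = 15; e = 9 − 15 = -6
SSE = 0 + 1 + 1 + 4 + 36 + 36 = 78

SSE = 78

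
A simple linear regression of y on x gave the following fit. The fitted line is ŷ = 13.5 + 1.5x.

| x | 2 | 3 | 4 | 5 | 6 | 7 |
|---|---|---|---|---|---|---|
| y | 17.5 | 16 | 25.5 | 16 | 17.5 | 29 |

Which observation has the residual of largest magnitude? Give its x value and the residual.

x = 4, r = 6

x=2: ŷ = 13.5 + 1.5·2 = 16.5; r = 17.5 − 16.5 = 1
x=3: ŷ = 13.5 + 1.5·3 = 18; r = 16 − 18 = -2
x=4: ŷ = 13.5 + 1.5·4 = 19.5; r = 25.5 − 19.5 = 6
x=5: ŷ = 13.5 + 1.5·5 = 21; r = 16 − 21 = -5
x=6: ŷ = 13.5 + 1.5·6 = 22.5; r = 17.5 − 22.5 = -5
x=7: ŷ = 13.5 + 1.5·7 = 24; r = 29 − 24 = 5
Largest |r| is 6 at x = 4, residual 6.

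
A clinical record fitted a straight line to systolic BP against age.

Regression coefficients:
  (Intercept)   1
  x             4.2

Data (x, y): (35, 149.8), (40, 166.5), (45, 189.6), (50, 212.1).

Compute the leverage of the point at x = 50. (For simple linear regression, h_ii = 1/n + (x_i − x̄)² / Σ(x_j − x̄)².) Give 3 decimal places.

h = 0.700

x̄ = (35 + 40 + 45 + 50)/4 = 42.5
Σ(x − x̄)² = 56.25 + 6.25 + 6.25 + 56.25 = 125
h = 1/4 + (7.5)²/125 = 0.25 + 0.45 = 0.700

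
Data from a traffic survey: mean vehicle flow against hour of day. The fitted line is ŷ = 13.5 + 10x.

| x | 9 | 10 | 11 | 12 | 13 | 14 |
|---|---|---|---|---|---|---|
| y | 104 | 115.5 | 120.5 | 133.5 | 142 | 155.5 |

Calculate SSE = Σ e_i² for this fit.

x=9: ŷ = 13.5 + 10·9 = 103.5; e = 104 − 103.5 = 0.5
x=10: ŷ = 13.5 + 10·10 = 113.5; e = 115.5 − 113.5 = 2
x=11: ŷ = 13.5 + 10·11 = 123.5; e = 120.5 − 123.5 = -3
x=12: ŷ = 13.5 + 10·12 = 133.5; e = 133.5 − 133.5 = 0
x=13: ŷ = 13.5 + 10·13 = 143.5; e = 142 − 143.5 = -1.5
x=14: ŷ = 13.5 + 10·14 = 153.5; e = 155.5 − 153.5 = 2
SSE = 0.25 + 4 + 9 + 0 + 2.25 + 4 = 19.5

SSE = 19.5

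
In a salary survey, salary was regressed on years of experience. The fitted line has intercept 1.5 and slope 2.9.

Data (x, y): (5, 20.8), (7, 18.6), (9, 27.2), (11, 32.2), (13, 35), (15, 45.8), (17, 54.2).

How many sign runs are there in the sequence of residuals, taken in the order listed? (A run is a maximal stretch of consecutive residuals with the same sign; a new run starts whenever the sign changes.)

x=5: ŷ = 1.5 + 2.9·5 = 16; e = 20.8 − 16 = 4.8
x=7: ŷ = 1.5 + 2.9·7 = 21.8; e = 18.6 − 21.8 = -3.2
x=9: ŷ = 1.5 + 2.9·9 = 27.6; e = 27.2 − 27.6 = -0.4
x=11: ŷ = 1.5 + 2.9·11 = 33.4; e = 32.2 − 33.4 = -1.2
x=13: ŷ = 1.5 + 2.9·13 = 39.2; e = 35 − 39.2 = -4.2
x=15: ŷ = 1.5 + 2.9·15 = 45; e = 45.8 − 45 = 0.8
x=17: ŷ = 1.5 + 2.9·17 = 50.8; e = 54.2 − 50.8 = 3.4
Signs: + − − − − + +
Runs: +×1, −×4, +×2 → 3

3 runs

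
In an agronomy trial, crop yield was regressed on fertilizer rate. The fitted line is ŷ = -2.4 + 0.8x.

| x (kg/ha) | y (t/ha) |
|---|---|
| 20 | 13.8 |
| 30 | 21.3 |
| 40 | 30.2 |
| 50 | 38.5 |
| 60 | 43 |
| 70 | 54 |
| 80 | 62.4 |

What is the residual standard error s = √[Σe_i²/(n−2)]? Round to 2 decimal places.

s = 1.33

x=20: ŷ = -2.4 + 0.8·20 = 13.6; e = 13.8 − 13.6 = 0.2
x=30: ŷ = -2.4 + 0.8·30 = 21.6; e = 21.3 − 21.6 = -0.3
x=40: ŷ = -2.4 + 0.8·40 = 29.6; e = 30.2 − 29.6 = 0.6
x=50: ŷ = -2.4 + 0.8·50 = 37.6; e = 38.5 − 37.6 = 0.9
x=60: ŷ = -2.4 + 0.8·60 = 45.6; e = 43 − 45.6 = -2.6
x=70: ŷ = -2.4 + 0.8·70 = 53.6; e = 54 − 53.6 = 0.4
x=80: ŷ = -2.4 + 0.8·80 = 61.6; e = 62.4 − 61.6 = 0.8
SSE = 0.04 + 0.09 + 0.36 + 0.81 + 6.76 + 0.16 + 0.64 = 8.86
s = √(8.86/5) = √1.772 ≈ 1.33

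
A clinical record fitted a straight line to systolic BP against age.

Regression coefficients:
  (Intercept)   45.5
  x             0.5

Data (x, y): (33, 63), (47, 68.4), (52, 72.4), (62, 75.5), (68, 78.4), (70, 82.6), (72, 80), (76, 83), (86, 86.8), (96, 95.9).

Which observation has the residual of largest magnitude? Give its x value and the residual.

x=33: ŷ = 45.5 + 0.5·33 = 62; r = 63 − 62 = 1
x=47: ŷ = 45.5 + 0.5·47 = 69; r = 68.4 − 69 = -0.6
x=52: ŷ = 45.5 + 0.5·52 = 71.5; r = 72.4 − 71.5 = 0.9
x=62: ŷ = 45.5 + 0.5·62 = 76.5; r = 75.5 − 76.5 = -1
x=68: ŷ = 45.5 + 0.5·68 = 79.5; r = 78.4 − 79.5 = -1.1
x=70: ŷ = 45.5 + 0.5·70 = 80.5; r = 82.6 − 80.5 = 2.1
x=72: ŷ = 45.5 + 0.5·72 = 81.5; r = 80 − 81.5 = -1.5
x=76: ŷ = 45.5 + 0.5·76 = 83.5; r = 83 − 83.5 = -0.5
x=86: ŷ = 45.5 + 0.5·86 = 88.5; r = 86.8 − 88.5 = -1.7
x=96: ŷ = 45.5 + 0.5·96 = 93.5; r = 95.9 − 93.5 = 2.4
Largest |r| is 2.4 at x = 96, residual 2.4.

x = 96, r = 2.4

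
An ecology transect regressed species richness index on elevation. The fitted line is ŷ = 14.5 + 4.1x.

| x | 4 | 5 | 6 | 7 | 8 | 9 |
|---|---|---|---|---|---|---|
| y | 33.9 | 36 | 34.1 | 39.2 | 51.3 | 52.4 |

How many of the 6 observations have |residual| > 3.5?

x=4: ŷ = 14.5 + 4.1·4 = 30.9; r = 33.9 − 30.9 = 3
x=5: ŷ = 14.5 + 4.1·5 = 35; r = 36 − 35 = 1
x=6: ŷ = 14.5 + 4.1·6 = 39.1; r = 34.1 − 39.1 = -5
x=7: ŷ = 14.5 + 4.1·7 = 43.2; r = 39.2 − 43.2 = -4
x=8: ŷ = 14.5 + 4.1·8 = 47.3; r = 51.3 − 47.3 = 4
x=9: ŷ = 14.5 + 4.1·9 = 51.4; r = 52.4 − 51.4 = 1
|r| > 3.5: x=6 (|r|=5), x=7 (|r|=4), x=8 (|r|=4) → 3

3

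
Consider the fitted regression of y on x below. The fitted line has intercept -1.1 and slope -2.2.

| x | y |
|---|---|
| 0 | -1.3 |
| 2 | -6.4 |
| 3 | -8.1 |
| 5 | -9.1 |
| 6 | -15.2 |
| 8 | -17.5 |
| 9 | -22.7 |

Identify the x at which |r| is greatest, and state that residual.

x = 5, r = 3

x=0: ŷ = -1.1 − 2.2·0 = -1.1; r = -1.3 − (-1.1) = -0.2
x=2: ŷ = -1.1 − 2.2·2 = -5.5; r = -6.4 − (-5.5) = -0.9
x=3: ŷ = -1.1 − 2.2·3 = -7.7; r = -8.1 − (-7.7) = -0.4
x=5: ŷ = -1.1 − 2.2·5 = -12.1; r = -9.1 − (-12.1) = 3
x=6: ŷ = -1.1 − 2.2·6 = -14.3; r = -15.2 − (-14.3) = -0.9
x=8: ŷ = -1.1 − 2.2·8 = -18.7; r = -17.5 − (-18.7) = 1.2
x=9: ŷ = -1.1 − 2.2·9 = -20.9; r = -22.7 − (-20.9) = -1.8
Largest |r| is 3 at x = 5, residual 3.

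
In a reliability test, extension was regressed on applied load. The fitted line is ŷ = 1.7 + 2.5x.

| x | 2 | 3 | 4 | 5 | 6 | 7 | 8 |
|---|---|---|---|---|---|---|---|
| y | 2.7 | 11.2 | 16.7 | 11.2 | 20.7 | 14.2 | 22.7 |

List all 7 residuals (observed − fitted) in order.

-4, 2, 5, -3, 4, -5, 1

x=2: ŷ = 1.7 + 2.5·2 = 6.7; r = 2.7 − 6.7 = -4
x=3: ŷ = 1.7 + 2.5·3 = 9.2; r = 11.2 − 9.2 = 2
x=4: ŷ = 1.7 + 2.5·4 = 11.7; r = 16.7 − 11.7 = 5
x=5: ŷ = 1.7 + 2.5·5 = 14.2; r = 11.2 − 14.2 = -3
x=6: ŷ = 1.7 + 2.5·6 = 16.7; r = 20.7 − 16.7 = 4
x=7: ŷ = 1.7 + 2.5·7 = 19.2; r = 14.2 − 19.2 = -5
x=8: ŷ = 1.7 + 2.5·8 = 21.7; r = 22.7 − 21.7 = 1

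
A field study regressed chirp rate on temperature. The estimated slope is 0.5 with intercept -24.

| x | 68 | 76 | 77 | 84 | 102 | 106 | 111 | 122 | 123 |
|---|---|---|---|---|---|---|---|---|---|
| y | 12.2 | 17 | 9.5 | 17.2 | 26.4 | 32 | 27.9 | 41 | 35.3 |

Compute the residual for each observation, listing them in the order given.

x=68: ŷ = -24 + 0.5·68 = 10; e = 12.2 − 10 = 2.2
x=76: ŷ = -24 + 0.5·76 = 14; e = 17 − 14 = 3
x=77: ŷ = -24 + 0.5·77 = 14.5; e = 9.5 − 14.5 = -5
x=84: ŷ = -24 + 0.5·84 = 18; e = 17.2 − 18 = -0.8
x=102: ŷ = -24 + 0.5·102 = 27; e = 26.4 − 27 = -0.6
x=106: ŷ = -24 + 0.5·106 = 29; e = 32 − 29 = 3
x=111: ŷ = -24 + 0.5·111 = 31.5; e = 27.9 − 31.5 = -3.6
x=122: ŷ = -24 + 0.5·122 = 37; e = 41 − 37 = 4
x=123: ŷ = -24 + 0.5·123 = 37.5; e = 35.3 − 37.5 = -2.2

2.2, 3, -5, -0.8, -0.6, 3, -3.6, 4, -2.2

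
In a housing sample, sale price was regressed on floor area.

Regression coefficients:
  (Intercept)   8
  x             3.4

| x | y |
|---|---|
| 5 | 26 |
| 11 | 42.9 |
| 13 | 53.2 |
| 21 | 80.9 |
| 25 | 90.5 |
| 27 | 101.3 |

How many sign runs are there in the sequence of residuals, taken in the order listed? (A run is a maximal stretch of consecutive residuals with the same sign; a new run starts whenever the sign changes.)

x=5: ŷ = 8 + 3.4·5 = 25; e = 26 − 25 = 1
x=11: ŷ = 8 + 3.4·11 = 45.4; e = 42.9 − 45.4 = -2.5
x=13: ŷ = 8 + 3.4·13 = 52.2; e = 53.2 − 52.2 = 1
x=21: ŷ = 8 + 3.4·21 = 79.4; e = 80.9 − 79.4 = 1.5
x=25: ŷ = 8 + 3.4·25 = 93; e = 90.5 − 93 = -2.5
x=27: ŷ = 8 + 3.4·27 = 99.8; e = 101.3 − 99.8 = 1.5
Signs: + − + + − +
Runs: +×1, −×1, +×2, −×1, +×1 → 5

5 runs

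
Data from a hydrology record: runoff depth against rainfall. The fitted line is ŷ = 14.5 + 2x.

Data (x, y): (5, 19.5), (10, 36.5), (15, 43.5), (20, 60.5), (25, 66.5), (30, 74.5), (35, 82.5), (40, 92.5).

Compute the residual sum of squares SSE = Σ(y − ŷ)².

x=5: ŷ = 14.5 + 2·5 = 24.5; e = 19.5 − 24.5 = -5
x=10: ŷ = 14.5 + 2·10 = 34.5; e = 36.5 − 34.5 = 2
x=15: ŷ = 14.5 + 2·15 = 44.5; e = 43.5 − 44.5 = -1
x=20: ŷ = 14.5 + 2·20 = 54.5; e = 60.5 − 54.5 = 6
x=25: ŷ = 14.5 + 2·25 = 64.5; e = 66.5 − 64.5 = 2
x=30: ŷ = 14.5 + 2·30 = 74.5; e = 74.5 − 74.5 = 0
x=35: ŷ = 14.5 + 2·35 = 84.5; e = 82.5 − 84.5 = -2
x=40: ŷ = 14.5 + 2·40 = 94.5; e = 92.5 − 94.5 = -2
SSE = 25 + 4 + 1 + 36 + 4 + 0 + 4 + 4 = 78

SSE = 78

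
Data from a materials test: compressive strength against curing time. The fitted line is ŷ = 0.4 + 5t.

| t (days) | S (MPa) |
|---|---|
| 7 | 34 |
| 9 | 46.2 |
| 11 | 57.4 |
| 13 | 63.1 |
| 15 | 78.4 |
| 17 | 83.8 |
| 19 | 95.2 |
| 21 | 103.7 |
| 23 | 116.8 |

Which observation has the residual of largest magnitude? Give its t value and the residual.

t=7: ŷ = 0.4 + 5·7 = 35.4; e = 34 − 35.4 = -1.4
t=9: ŷ = 0.4 + 5·9 = 45.4; e = 46.2 − 45.4 = 0.8
t=11: ŷ = 0.4 + 5·11 = 55.4; e = 57.4 − 55.4 = 2
t=13: ŷ = 0.4 + 5·13 = 65.4; e = 63.1 − 65.4 = -2.3
t=15: ŷ = 0.4 + 5·15 = 75.4; e = 78.4 − 75.4 = 3
t=17: ŷ = 0.4 + 5·17 = 85.4; e = 83.8 − 85.4 = -1.6
t=19: ŷ = 0.4 + 5·19 = 95.4; e = 95.2 − 95.4 = -0.2
t=21: ŷ = 0.4 + 5·21 = 105.4; e = 103.7 − 105.4 = -1.7
t=23: ŷ = 0.4 + 5·23 = 115.4; e = 116.8 − 115.4 = 1.4
Largest |e| is 3 at t = 15, residual 3.

t = 15, e = 3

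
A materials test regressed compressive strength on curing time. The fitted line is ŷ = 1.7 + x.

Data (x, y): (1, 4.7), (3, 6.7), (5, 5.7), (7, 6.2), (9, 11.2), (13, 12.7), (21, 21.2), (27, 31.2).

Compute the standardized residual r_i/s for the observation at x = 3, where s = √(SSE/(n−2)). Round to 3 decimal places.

0.926

x=1: ŷ = 1.7 + 1 = 2.7; r = 4.7 − 2.7 = 2
x=3: ŷ = 1.7 + 3 = 4.7; r = 6.7 − 4.7 = 2
x=5: ŷ = 1.7 + 5 = 6.7; r = 5.7 − 6.7 = -1
x=7: ŷ = 1.7 + 7 = 8.7; r = 6.2 − 8.7 = -2.5
x=9: ŷ = 1.7 + 9 = 10.7; r = 11.2 − 10.7 = 0.5
x=13: ŷ = 1.7 + 13 = 14.7; r = 12.7 − 14.7 = -2
x=21: ŷ = 1.7 + 21 = 22.7; r = 21.2 − 22.7 = -1.5
x=27: ŷ = 1.7 + 27 = 28.7; r = 31.2 − 28.7 = 2.5
SSE = 4 + 4 + 1 + 6.25 + 0.25 + 4 + 2.25 + 6.25 = 28
s = √(28/6) = 2.16025
r/s = 2 / 2.16025 = 0.926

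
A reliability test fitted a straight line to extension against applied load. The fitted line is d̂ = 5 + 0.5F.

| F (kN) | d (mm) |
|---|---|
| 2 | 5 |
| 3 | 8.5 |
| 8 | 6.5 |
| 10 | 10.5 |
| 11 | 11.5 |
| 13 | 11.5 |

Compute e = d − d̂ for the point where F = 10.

d̂ = 5 + 0.5·10 = 10
e = 10.5 − 10 = 0.5

e = 0.5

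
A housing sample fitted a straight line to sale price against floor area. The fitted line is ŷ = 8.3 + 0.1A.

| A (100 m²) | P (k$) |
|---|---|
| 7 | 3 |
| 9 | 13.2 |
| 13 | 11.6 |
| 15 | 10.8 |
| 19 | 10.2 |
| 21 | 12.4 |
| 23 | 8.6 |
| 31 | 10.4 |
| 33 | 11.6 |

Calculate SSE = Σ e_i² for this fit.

SSE = 66

A=7: ŷ = 8.3 + 0.1·7 = 9; e = 3 − 9 = -6
A=9: ŷ = 8.3 + 0.1·9 = 9.2; e = 13.2 − 9.2 = 4
A=13: ŷ = 8.3 + 0.1·13 = 9.6; e = 11.6 − 9.6 = 2
A=15: ŷ = 8.3 + 0.1·15 = 9.8; e = 10.8 − 9.8 = 1
A=19: ŷ = 8.3 + 0.1·19 = 10.2; e = 10.2 − 10.2 = 0
A=21: ŷ = 8.3 + 0.1·21 = 10.4; e = 12.4 − 10.4 = 2
A=23: ŷ = 8.3 + 0.1·23 = 10.6; e = 8.6 − 10.6 = -2
A=31: ŷ = 8.3 + 0.1·31 = 11.4; e = 10.4 − 11.4 = -1
A=33: ŷ = 8.3 + 0.1·33 = 11.6; e = 11.6 − 11.6 = 0
SSE = 36 + 16 + 4 + 1 + 0 + 4 + 4 + 1 + 0 = 66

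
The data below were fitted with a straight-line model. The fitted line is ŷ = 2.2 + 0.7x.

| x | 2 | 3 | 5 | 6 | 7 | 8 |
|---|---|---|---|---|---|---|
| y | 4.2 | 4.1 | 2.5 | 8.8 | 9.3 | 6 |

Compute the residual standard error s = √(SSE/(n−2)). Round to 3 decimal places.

s = 2.474

x=2: ŷ = 2.2 + 0.7·2 = 3.6; r = 4.2 − 3.6 = 0.6
x=3: ŷ = 2.2 + 0.7·3 = 4.3; r = 4.1 − 4.3 = -0.2
x=5: ŷ = 2.2 + 0.7·5 = 5.7; r = 2.5 − 5.7 = -3.2
x=6: ŷ = 2.2 + 0.7·6 = 6.4; r = 8.8 − 6.4 = 2.4
x=7: ŷ = 2.2 + 0.7·7 = 7.1; r = 9.3 − 7.1 = 2.2
x=8: ŷ = 2.2 + 0.7·8 = 7.8; r = 6 − 7.8 = -1.8
SSE = 0.36 + 0.04 + 10.24 + 5.76 + 4.84 + 3.24 = 24.48
s = √(24.48/4) = √6.12 ≈ 2.474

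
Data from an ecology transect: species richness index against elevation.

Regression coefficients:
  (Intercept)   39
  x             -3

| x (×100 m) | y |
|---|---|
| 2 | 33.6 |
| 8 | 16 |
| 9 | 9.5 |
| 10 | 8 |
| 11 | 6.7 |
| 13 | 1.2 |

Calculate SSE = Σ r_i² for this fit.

SSE = 10.54

x=2: ŷ = 39 − 3·2 = 33; r = 33.6 − 33 = 0.6
x=8: ŷ = 39 − 3·8 = 15; r = 16 − 15 = 1
x=9: ŷ = 39 − 3·9 = 12; r = 9.5 − 12 = -2.5
x=10: ŷ = 39 − 3·10 = 9; r = 8 − 9 = -1
x=11: ŷ = 39 − 3·11 = 6; r = 6.7 − 6 = 0.7
x=13: ŷ = 39 − 3·13 = 0; r = 1.2 − 0 = 1.2
SSE = 0.36 + 1 + 6.25 + 1 + 0.49 + 1.44 = 10.54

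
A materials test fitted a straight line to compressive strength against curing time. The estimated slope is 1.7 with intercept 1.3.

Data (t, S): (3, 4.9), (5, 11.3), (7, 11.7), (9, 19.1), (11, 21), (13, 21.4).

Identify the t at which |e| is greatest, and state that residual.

t = 9, e = 2.5

t=3: Ŝ = 1.3 + 1.7·3 = 6.4; e = 4.9 − 6.4 = -1.5
t=5: Ŝ = 1.3 + 1.7·5 = 9.8; e = 11.3 − 9.8 = 1.5
t=7: Ŝ = 1.3 + 1.7·7 = 13.2; e = 11.7 − 13.2 = -1.5
t=9: Ŝ = 1.3 + 1.7·9 = 16.6; e = 19.1 − 16.6 = 2.5
t=11: Ŝ = 1.3 + 1.7·11 = 20; e = 21 − 20 = 1
t=13: Ŝ = 1.3 + 1.7·13 = 23.4; e = 21.4 − 23.4 = -2
Largest |e| is 2.5 at t = 9, residual 2.5.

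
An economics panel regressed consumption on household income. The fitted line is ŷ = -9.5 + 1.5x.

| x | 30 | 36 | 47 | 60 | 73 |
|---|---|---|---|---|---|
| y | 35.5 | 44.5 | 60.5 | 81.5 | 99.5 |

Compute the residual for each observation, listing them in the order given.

0, 0, -0.5, 1, -0.5

x=30: ŷ = -9.5 + 1.5·30 = 35.5; e = 35.5 − 35.5 = 0
x=36: ŷ = -9.5 + 1.5·36 = 44.5; e = 44.5 − 44.5 = 0
x=47: ŷ = -9.5 + 1.5·47 = 61; e = 60.5 − 61 = -0.5
x=60: ŷ = -9.5 + 1.5·60 = 80.5; e = 81.5 − 80.5 = 1
x=73: ŷ = -9.5 + 1.5·73 = 100; e = 99.5 − 100 = -0.5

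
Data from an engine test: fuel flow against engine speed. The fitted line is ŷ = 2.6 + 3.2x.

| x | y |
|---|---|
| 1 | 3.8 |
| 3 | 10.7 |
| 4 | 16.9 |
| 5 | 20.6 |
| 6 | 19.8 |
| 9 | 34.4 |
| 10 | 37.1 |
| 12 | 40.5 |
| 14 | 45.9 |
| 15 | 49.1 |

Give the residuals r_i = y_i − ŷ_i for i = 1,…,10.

-2, -1.5, 1.5, 2, -2, 3, 2.5, -0.5, -1.5, -1.5

x=1: ŷ = 2.6 + 3.2·1 = 5.8; r = 3.8 − 5.8 = -2
x=3: ŷ = 2.6 + 3.2·3 = 12.2; r = 10.7 − 12.2 = -1.5
x=4: ŷ = 2.6 + 3.2·4 = 15.4; r = 16.9 − 15.4 = 1.5
x=5: ŷ = 2.6 + 3.2·5 = 18.6; r = 20.6 − 18.6 = 2
x=6: ŷ = 2.6 + 3.2·6 = 21.8; r = 19.8 − 21.8 = -2
x=9: ŷ = 2.6 + 3.2·9 = 31.4; r = 34.4 − 31.4 = 3
x=10: ŷ = 2.6 + 3.2·10 = 34.6; r = 37.1 − 34.6 = 2.5
x=12: ŷ = 2.6 + 3.2·12 = 41; r = 40.5 − 41 = -0.5
x=14: ŷ = 2.6 + 3.2·14 = 47.4; r = 45.9 − 47.4 = -1.5
x=15: ŷ = 2.6 + 3.2·15 = 50.6; r = 49.1 − 50.6 = -1.5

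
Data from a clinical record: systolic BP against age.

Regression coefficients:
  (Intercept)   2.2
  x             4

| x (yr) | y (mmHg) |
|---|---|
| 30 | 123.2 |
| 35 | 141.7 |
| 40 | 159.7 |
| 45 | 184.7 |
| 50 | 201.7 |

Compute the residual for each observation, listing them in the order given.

x=30: ŷ = 2.2 + 4·30 = 122.2; r = 123.2 − 122.2 = 1
x=35: ŷ = 2.2 + 4·35 = 142.2; r = 141.7 − 142.2 = -0.5
x=40: ŷ = 2.2 + 4·40 = 162.2; r = 159.7 − 162.2 = -2.5
x=45: ŷ = 2.2 + 4·45 = 182.2; r = 184.7 − 182.2 = 2.5
x=50: ŷ = 2.2 + 4·50 = 202.2; r = 201.7 − 202.2 = -0.5

1, -0.5, -2.5, 2.5, -0.5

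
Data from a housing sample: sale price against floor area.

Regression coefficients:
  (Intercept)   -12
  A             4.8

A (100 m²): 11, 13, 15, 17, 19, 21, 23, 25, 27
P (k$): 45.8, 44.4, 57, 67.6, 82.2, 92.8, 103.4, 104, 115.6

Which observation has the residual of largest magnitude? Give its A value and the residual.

A = 13, e = -6

A=11: ŷ = -12 + 4.8·11 = 40.8; e = 45.8 − 40.8 = 5
A=13: ŷ = -12 + 4.8·13 = 50.4; e = 44.4 − 50.4 = -6
A=15: ŷ = -12 + 4.8·15 = 60; e = 57 − 60 = -3
A=17: ŷ = -12 + 4.8·17 = 69.6; e = 67.6 − 69.6 = -2
A=19: ŷ = -12 + 4.8·19 = 79.2; e = 82.2 − 79.2 = 3
A=21: ŷ = -12 + 4.8·21 = 88.8; e = 92.8 − 88.8 = 4
A=23: ŷ = -12 + 4.8·23 = 98.4; e = 103.4 − 98.4 = 5
A=25: ŷ = -12 + 4.8·25 = 108; e = 104 − 108 = -4
A=27: ŷ = -12 + 4.8·27 = 117.6; e = 115.6 − 117.6 = -2
Largest |e| is 6 at A = 13, residual -6.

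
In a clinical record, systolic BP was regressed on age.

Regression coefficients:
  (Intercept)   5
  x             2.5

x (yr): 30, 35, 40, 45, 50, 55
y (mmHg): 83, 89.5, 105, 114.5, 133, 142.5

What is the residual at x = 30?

ŷ = 5 + 2.5·30 = 80
r = 83 − 80 = 3

r = 3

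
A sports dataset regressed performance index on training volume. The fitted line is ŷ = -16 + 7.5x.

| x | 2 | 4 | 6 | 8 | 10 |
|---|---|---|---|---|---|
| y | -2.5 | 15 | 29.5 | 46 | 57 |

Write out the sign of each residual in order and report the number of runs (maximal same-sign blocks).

x=2: ŷ = -16 + 7.5·2 = -1; r = -2.5 − (-1) = -1.5
x=4: ŷ = -16 + 7.5·4 = 14; r = 15 − 14 = 1
x=6: ŷ = -16 + 7.5·6 = 29; r = 29.5 − 29 = 0.5
x=8: ŷ = -16 + 7.5·8 = 44; r = 46 − 44 = 2
x=10: ŷ = -16 + 7.5·10 = 59; r = 57 − 59 = -2
Signs: − + + + −
Runs: −×1, +×3, −×1 → 3

3 runs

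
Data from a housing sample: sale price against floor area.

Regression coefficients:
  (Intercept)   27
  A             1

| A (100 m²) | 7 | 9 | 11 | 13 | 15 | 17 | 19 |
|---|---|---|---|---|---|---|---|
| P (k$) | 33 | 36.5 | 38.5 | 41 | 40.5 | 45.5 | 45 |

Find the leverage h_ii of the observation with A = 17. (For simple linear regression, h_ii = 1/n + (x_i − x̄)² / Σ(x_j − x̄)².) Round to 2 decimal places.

Ā = (7 + 9 + 11 + 13 + 15 + 17 + 19)/7 = 13
Σ(A − Ā)² = 36 + 16 + 4 + 0 + 4 + 16 + 36 = 112
h = 1/7 + (4)²/112 = 0.142857 + 0.142857 = 0.29

h = 0.29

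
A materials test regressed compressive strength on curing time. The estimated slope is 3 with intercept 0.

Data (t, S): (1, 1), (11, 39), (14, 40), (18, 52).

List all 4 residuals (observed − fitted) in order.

-2, 6, -2, -2

t=1: ŷ = 3·1 = 3; e = 1 − 3 = -2
t=11: ŷ = 3·11 = 33; e = 39 − 33 = 6
t=14: ŷ = 3·14 = 42; e = 40 − 42 = -2
t=18: ŷ = 3·18 = 54; e = 52 − 54 = -2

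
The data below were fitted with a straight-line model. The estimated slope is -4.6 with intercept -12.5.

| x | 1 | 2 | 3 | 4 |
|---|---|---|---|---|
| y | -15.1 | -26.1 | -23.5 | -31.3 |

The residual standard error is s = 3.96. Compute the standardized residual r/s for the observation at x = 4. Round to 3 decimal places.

-0.101

ŷ = -12.5 − 4.6·4 = -30.9
r = -31.3 − (-30.9) = -0.4
r/s = -0.4 / 3.96 = -0.101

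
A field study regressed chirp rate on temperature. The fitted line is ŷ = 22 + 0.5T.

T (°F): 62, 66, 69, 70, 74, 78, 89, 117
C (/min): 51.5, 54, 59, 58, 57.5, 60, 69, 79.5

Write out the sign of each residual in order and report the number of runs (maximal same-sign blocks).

5 runs

T=62: ŷ = 22 + 0.5·62 = 53; r = 51.5 − 53 = -1.5
T=66: ŷ = 22 + 0.5·66 = 55; r = 54 − 55 = -1
T=69: ŷ = 22 + 0.5·69 = 56.5; r = 59 − 56.5 = 2.5
T=70: ŷ = 22 + 0.5·70 = 57; r = 58 − 57 = 1
T=74: ŷ = 22 + 0.5·74 = 59; r = 57.5 − 59 = -1.5
T=78: ŷ = 22 + 0.5·78 = 61; r = 60 − 61 = -1
T=89: ŷ = 22 + 0.5·89 = 66.5; r = 69 − 66.5 = 2.5
T=117: ŷ = 22 + 0.5·117 = 80.5; r = 79.5 − 80.5 = -1
Signs: − − + + − − + −
Runs: −×2, +×2, −×2, +×1, −×1 → 5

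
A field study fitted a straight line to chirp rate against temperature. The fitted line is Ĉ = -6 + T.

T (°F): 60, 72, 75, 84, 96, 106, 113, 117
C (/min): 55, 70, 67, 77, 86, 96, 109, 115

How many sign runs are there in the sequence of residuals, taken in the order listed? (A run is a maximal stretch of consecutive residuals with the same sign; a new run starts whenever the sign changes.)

T=60: Ĉ = -6 + 60 = 54; e = 55 − 54 = 1
T=72: Ĉ = -6 + 72 = 66; e = 70 − 66 = 4
T=75: Ĉ = -6 + 75 = 69; e = 67 − 69 = -2
T=84: Ĉ = -6 + 84 = 78; e = 77 − 78 = -1
T=96: Ĉ = -6 + 96 = 90; e = 86 − 90 = -4
T=106: Ĉ = -6 + 106 = 100; e = 96 − 100 = -4
T=113: Ĉ = -6 + 113 = 107; e = 109 − 107 = 2
T=117: Ĉ = -6 + 117 = 111; e = 115 − 111 = 4
Signs: + + − − − − + +
Runs: +×2, −×4, +×2 → 3

3 runs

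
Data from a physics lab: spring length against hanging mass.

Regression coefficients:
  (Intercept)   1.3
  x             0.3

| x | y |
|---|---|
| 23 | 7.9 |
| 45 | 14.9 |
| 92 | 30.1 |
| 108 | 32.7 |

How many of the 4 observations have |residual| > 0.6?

2

x=23: ŷ = 1.3 + 0.3·23 = 8.2; r = 7.9 − 8.2 = -0.3
x=45: ŷ = 1.3 + 0.3·45 = 14.8; r = 14.9 − 14.8 = 0.1
x=92: ŷ = 1.3 + 0.3·92 = 28.9; r = 30.1 − 28.9 = 1.2
x=108: ŷ = 1.3 + 0.3·108 = 33.7; r = 32.7 − 33.7 = -1
|r| > 0.6: x=92 (|r|=1.2), x=108 (|r|=1) → 2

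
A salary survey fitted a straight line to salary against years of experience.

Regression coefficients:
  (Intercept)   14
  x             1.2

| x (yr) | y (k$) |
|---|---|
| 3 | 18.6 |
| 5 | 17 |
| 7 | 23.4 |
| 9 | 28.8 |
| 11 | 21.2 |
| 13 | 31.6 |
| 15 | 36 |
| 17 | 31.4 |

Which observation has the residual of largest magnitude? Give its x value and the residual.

x=3: ŷ = 14 + 1.2·3 = 17.6; e = 18.6 − 17.6 = 1
x=5: ŷ = 14 + 1.2·5 = 20; e = 17 − 20 = -3
x=7: ŷ = 14 + 1.2·7 = 22.4; e = 23.4 − 22.4 = 1
x=9: ŷ = 14 + 1.2·9 = 24.8; e = 28.8 − 24.8 = 4
x=11: ŷ = 14 + 1.2·11 = 27.2; e = 21.2 − 27.2 = -6
x=13: ŷ = 14 + 1.2·13 = 29.6; e = 31.6 − 29.6 = 2
x=15: ŷ = 14 + 1.2·15 = 32; e = 36 − 32 = 4
x=17: ŷ = 14 + 1.2·17 = 34.4; e = 31.4 − 34.4 = -3
Largest |e| is 6 at x = 11, residual -6.

x = 11, e = -6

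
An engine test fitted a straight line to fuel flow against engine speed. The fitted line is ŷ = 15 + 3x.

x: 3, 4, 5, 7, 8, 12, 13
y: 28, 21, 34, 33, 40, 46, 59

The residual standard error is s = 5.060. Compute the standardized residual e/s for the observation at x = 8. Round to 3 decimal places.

ŷ = 15 + 3·8 = 39
e = 40 − 39 = 1
e/s = 1 / 5.060 = 0.198

0.198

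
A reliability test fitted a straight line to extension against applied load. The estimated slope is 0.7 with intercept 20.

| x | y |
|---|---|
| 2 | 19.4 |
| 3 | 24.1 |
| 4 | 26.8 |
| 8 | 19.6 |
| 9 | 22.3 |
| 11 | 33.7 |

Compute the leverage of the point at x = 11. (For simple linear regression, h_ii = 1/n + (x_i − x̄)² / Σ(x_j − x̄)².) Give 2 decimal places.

h = 0.52

x̄ = (2 + 3 + 4 + 8 + 9 + 11)/6 = 6.16667
Σ(x − x̄)² = 17.3611 + 10.0278 + 4.69444 + 3.36111 + 8.02778 + 23.3611 = 66.8333
h = 1/6 + (4.83333)²/66.8333 = 0.166667 + 0.349543 = 0.52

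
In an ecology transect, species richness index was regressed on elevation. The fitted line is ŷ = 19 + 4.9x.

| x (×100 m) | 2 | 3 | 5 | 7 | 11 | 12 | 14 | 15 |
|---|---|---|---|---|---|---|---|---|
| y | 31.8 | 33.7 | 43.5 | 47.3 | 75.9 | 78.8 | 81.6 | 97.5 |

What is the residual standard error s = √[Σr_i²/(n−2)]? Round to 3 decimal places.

x=2: ŷ = 19 + 4.9·2 = 28.8; r = 31.8 − 28.8 = 3
x=3: ŷ = 19 + 4.9·3 = 33.7; r = 33.7 − 33.7 = 0
x=5: ŷ = 19 + 4.9·5 = 43.5; r = 43.5 − 43.5 = 0
x=7: ŷ = 19 + 4.9·7 = 53.3; r = 47.3 − 53.3 = -6
x=11: ŷ = 19 + 4.9·11 = 72.9; r = 75.9 − 72.9 = 3
x=12: ŷ = 19 + 4.9·12 = 77.8; r = 78.8 − 77.8 = 1
x=14: ŷ = 19 + 4.9·14 = 87.6; r = 81.6 − 87.6 = -6
x=15: ŷ = 19 + 4.9·15 = 92.5; r = 97.5 − 92.5 = 5
SSE = 9 + 0 + 0 + 36 + 9 + 1 + 36 + 25 = 116
s = √(116/6) = √19.3333 ≈ 4.397

s = 4.397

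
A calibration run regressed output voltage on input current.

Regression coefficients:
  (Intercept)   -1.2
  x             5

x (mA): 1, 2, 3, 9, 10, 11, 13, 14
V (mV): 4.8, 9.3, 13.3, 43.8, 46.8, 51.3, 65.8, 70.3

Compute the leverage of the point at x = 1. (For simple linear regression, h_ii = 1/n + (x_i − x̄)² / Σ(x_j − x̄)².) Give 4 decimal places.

h = 0.3807

x̄ = (1 + 2 + 3 + 9 + 10 + 11 + 13 + 14)/8 = 7.875
Σ(x − x̄)² = 47.2656 + 34.5156 + 23.7656 + 1.26562 + 4.51562 + 9.76562 + 26.2656 + 37.5156 = 184.875
h = 1/8 + (-6.875)²/184.875 = 0.125 + 0.255663 = 0.3807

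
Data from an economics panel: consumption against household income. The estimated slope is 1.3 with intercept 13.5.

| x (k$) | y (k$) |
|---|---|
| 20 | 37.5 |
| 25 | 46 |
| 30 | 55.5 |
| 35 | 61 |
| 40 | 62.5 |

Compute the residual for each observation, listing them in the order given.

-2, 0, 3, 2, -3

x=20: ŷ = 13.5 + 1.3·20 = 39.5; e = 37.5 − 39.5 = -2
x=25: ŷ = 13.5 + 1.3·25 = 46; e = 46 − 46 = 0
x=30: ŷ = 13.5 + 1.3·30 = 52.5; e = 55.5 − 52.5 = 3
x=35: ŷ = 13.5 + 1.3·35 = 59; e = 61 − 59 = 2
x=40: ŷ = 13.5 + 1.3·40 = 65.5; e = 62.5 − 65.5 = -3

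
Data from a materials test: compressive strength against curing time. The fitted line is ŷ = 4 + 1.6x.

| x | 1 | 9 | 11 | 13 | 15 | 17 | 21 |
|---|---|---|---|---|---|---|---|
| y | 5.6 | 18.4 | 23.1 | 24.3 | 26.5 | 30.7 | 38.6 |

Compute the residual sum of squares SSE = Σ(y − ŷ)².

SSE = 6

x=1: ŷ = 4 + 1.6·1 = 5.6; r = 5.6 − 5.6 = 0
x=9: ŷ = 4 + 1.6·9 = 18.4; r = 18.4 − 18.4 = 0
x=11: ŷ = 4 + 1.6·11 = 21.6; r = 23.1 − 21.6 = 1.5
x=13: ŷ = 4 + 1.6·13 = 24.8; r = 24.3 − 24.8 = -0.5
x=15: ŷ = 4 + 1.6·15 = 28; r = 26.5 − 28 = -1.5
x=17: ŷ = 4 + 1.6·17 = 31.2; r = 30.7 − 31.2 = -0.5
x=21: ŷ = 4 + 1.6·21 = 37.6; r = 38.6 − 37.6 = 1
SSE = 0 + 0 + 2.25 + 0.25 + 2.25 + 0.25 + 1 = 6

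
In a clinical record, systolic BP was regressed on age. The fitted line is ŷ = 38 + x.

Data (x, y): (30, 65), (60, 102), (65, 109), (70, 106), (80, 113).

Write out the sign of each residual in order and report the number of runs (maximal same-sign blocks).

x=30: ŷ = 38 + 30 = 68; e = 65 − 68 = -3
x=60: ŷ = 38 + 60 = 98; e = 102 − 98 = 4
x=65: ŷ = 38 + 65 = 103; e = 109 − 103 = 6
x=70: ŷ = 38 + 70 = 108; e = 106 − 108 = -2
x=80: ŷ = 38 + 80 = 118; e = 113 − 118 = -5
Signs: − + + − −
Runs: −×1, +×2, −×2 → 3

3 runs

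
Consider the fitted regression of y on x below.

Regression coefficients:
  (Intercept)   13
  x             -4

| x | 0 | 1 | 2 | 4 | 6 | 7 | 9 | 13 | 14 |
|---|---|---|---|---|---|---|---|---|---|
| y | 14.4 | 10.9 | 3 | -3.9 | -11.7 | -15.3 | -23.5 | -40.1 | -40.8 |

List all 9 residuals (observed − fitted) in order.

x=0: ŷ = 13 − 4·0 = 13; r = 14.4 − 13 = 1.4
x=1: ŷ = 13 − 4·1 = 9; r = 10.9 − 9 = 1.9
x=2: ŷ = 13 − 4·2 = 5; r = 3 − 5 = -2
x=4: ŷ = 13 − 4·4 = -3; r = -3.9 − (-3) = -0.9
x=6: ŷ = 13 − 4·6 = -11; r = -11.7 − (-11) = -0.7
x=7: ŷ = 13 − 4·7 = -15; r = -15.3 − (-15) = -0.3
x=9: ŷ = 13 − 4·9 = -23; r = -23.5 − (-23) = -0.5
x=13: ŷ = 13 − 4·13 = -39; r = -40.1 − (-39) = -1.1
x=14: ŷ = 13 − 4·14 = -43; r = -40.8 − (-43) = 2.2

1.4, 1.9, -2, -0.9, -0.7, -0.3, -0.5, -1.1, 2.2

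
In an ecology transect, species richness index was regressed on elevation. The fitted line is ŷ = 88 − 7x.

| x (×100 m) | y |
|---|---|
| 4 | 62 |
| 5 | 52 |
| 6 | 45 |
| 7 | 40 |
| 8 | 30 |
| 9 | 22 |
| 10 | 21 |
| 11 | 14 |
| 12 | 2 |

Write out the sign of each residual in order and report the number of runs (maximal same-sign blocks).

6 runs

x=4: ŷ = 88 − 7·4 = 60; r = 62 − 60 = 2
x=5: ŷ = 88 − 7·5 = 53; r = 52 − 53 = -1
x=6: ŷ = 88 − 7·6 = 46; r = 45 − 46 = -1
x=7: ŷ = 88 − 7·7 = 39; r = 40 − 39 = 1
x=8: ŷ = 88 − 7·8 = 32; r = 30 − 32 = -2
x=9: ŷ = 88 − 7·9 = 25; r = 22 − 25 = -3
x=10: ŷ = 88 − 7·10 = 18; r = 21 − 18 = 3
x=11: ŷ = 88 − 7·11 = 11; r = 14 − 11 = 3
x=12: ŷ = 88 − 7·12 = 4; r = 2 − 4 = -2
Signs: + − − + − − + + −
Runs: +×1, −×2, +×1, −×2, +×2, −×1 → 6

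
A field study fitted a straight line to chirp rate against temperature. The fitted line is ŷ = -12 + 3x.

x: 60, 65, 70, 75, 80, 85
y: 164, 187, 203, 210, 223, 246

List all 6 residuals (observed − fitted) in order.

-4, 4, 5, -3, -5, 3

x=60: ŷ = -12 + 3·60 = 168; r = 164 − 168 = -4
x=65: ŷ = -12 + 3·65 = 183; r = 187 − 183 = 4
x=70: ŷ = -12 + 3·70 = 198; r = 203 − 198 = 5
x=75: ŷ = -12 + 3·75 = 213; r = 210 − 213 = -3
x=80: ŷ = -12 + 3·80 = 228; r = 223 − 228 = -5
x=85: ŷ = -12 + 3·85 = 243; r = 246 − 243 = 3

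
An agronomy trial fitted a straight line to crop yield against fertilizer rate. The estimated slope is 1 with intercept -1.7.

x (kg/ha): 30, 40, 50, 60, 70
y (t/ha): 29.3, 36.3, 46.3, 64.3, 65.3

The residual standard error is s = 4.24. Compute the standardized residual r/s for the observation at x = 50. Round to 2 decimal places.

ŷ = -1.7 + 50 = 48.3
r = 46.3 − 48.3 = -2
r/s = -2 / 4.24 = -0.47

-0.47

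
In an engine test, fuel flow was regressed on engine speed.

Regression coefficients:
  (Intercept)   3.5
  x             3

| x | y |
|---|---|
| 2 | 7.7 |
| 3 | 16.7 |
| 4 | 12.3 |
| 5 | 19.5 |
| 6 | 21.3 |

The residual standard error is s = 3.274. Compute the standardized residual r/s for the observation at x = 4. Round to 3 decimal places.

ŷ = 3.5 + 3·4 = 15.5
r = 12.3 − 15.5 = -3.2
r/s = -3.2 / 3.274 = -0.977

-0.977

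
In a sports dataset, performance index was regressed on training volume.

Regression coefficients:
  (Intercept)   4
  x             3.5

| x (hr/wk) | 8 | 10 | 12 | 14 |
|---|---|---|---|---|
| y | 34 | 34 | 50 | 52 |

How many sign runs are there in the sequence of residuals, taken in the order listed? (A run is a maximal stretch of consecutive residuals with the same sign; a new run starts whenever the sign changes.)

4 runs

x=8: ŷ = 4 + 3.5·8 = 32; r = 34 − 32 = 2
x=10: ŷ = 4 + 3.5·10 = 39; r = 34 − 39 = -5
x=12: ŷ = 4 + 3.5·12 = 46; r = 50 − 46 = 4
x=14: ŷ = 4 + 3.5·14 = 53; r = 52 − 53 = -1
Signs: + − + −
Runs: +×1, −×1, +×1, −×1 → 4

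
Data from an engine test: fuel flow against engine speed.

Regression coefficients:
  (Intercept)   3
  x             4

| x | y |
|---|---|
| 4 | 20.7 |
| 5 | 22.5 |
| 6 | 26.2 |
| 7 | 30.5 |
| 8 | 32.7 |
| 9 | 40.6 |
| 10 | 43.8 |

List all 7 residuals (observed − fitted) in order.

x=4: ŷ = 3 + 4·4 = 19; r = 20.7 − 19 = 1.7
x=5: ŷ = 3 + 4·5 = 23; r = 22.5 − 23 = -0.5
x=6: ŷ = 3 + 4·6 = 27; r = 26.2 − 27 = -0.8
x=7: ŷ = 3 + 4·7 = 31; r = 30.5 − 31 = -0.5
x=8: ŷ = 3 + 4·8 = 35; r = 32.7 − 35 = -2.3
x=9: ŷ = 3 + 4·9 = 39; r = 40.6 − 39 = 1.6
x=10: ŷ = 3 + 4·10 = 43; r = 43.8 − 43 = 0.8

1.7, -0.5, -0.8, -0.5, -2.3, 1.6, 0.8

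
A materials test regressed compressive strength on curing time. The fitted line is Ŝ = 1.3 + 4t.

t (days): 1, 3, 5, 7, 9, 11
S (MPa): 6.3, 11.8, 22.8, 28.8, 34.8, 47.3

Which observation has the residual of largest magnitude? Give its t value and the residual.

t = 9, r = -2.5

t=1: Ŝ = 1.3 + 4·1 = 5.3; r = 6.3 − 5.3 = 1
t=3: Ŝ = 1.3 + 4·3 = 13.3; r = 11.8 − 13.3 = -1.5
t=5: Ŝ = 1.3 + 4·5 = 21.3; r = 22.8 − 21.3 = 1.5
t=7: Ŝ = 1.3 + 4·7 = 29.3; r = 28.8 − 29.3 = -0.5
t=9: Ŝ = 1.3 + 4·9 = 37.3; r = 34.8 − 37.3 = -2.5
t=11: Ŝ = 1.3 + 4·11 = 45.3; r = 47.3 − 45.3 = 2
Largest |r| is 2.5 at t = 9, residual -2.5.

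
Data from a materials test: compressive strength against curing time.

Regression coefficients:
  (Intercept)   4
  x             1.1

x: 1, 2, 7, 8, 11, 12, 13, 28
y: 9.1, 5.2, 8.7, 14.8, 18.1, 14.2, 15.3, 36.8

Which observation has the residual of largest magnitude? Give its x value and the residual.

x = 1, r = 4

x=1: ŷ = 4 + 1.1·1 = 5.1; r = 9.1 − 5.1 = 4
x=2: ŷ = 4 + 1.1·2 = 6.2; r = 5.2 − 6.2 = -1
x=7: ŷ = 4 + 1.1·7 = 11.7; r = 8.7 − 11.7 = -3
x=8: ŷ = 4 + 1.1·8 = 12.8; r = 14.8 − 12.8 = 2
x=11: ŷ = 4 + 1.1·11 = 16.1; r = 18.1 − 16.1 = 2
x=12: ŷ = 4 + 1.1·12 = 17.2; r = 14.2 − 17.2 = -3
x=13: ŷ = 4 + 1.1·13 = 18.3; r = 15.3 − 18.3 = -3
x=28: ŷ = 4 + 1.1·28 = 34.8; r = 36.8 − 34.8 = 2
Largest |r| is 4 at x = 1, residual 4.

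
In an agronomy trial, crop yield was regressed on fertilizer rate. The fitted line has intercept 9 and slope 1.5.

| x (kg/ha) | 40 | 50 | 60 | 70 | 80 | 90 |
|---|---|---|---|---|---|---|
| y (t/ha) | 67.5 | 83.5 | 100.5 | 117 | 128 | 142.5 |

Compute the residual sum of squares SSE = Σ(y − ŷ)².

x=40: ŷ = 9 + 1.5·40 = 69; e = 67.5 − 69 = -1.5
x=50: ŷ = 9 + 1.5·50 = 84; e = 83.5 − 84 = -0.5
x=60: ŷ = 9 + 1.5·60 = 99; e = 100.5 − 99 = 1.5
x=70: ŷ = 9 + 1.5·70 = 114; e = 117 − 114 = 3
x=80: ŷ = 9 + 1.5·80 = 129; e = 128 − 129 = -1
x=90: ŷ = 9 + 1.5·90 = 144; e = 142.5 − 144 = -1.5
SSE = 2.25 + 0.25 + 2.25 + 9 + 1 + 2.25 = 17

SSE = 17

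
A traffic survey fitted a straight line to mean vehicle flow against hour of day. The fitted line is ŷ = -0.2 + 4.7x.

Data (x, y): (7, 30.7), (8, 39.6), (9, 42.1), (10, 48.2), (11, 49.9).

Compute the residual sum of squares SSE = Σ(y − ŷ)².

SSE = 13.36

x=7: ŷ = -0.2 + 4.7·7 = 32.7; r = 30.7 − 32.7 = -2
x=8: ŷ = -0.2 + 4.7·8 = 37.4; r = 39.6 − 37.4 = 2.2
x=9: ŷ = -0.2 + 4.7·9 = 42.1; r = 42.1 − 42.1 = 0
x=10: ŷ = -0.2 + 4.7·10 = 46.8; r = 48.2 − 46.8 = 1.4
x=11: ŷ = -0.2 + 4.7·11 = 51.5; r = 49.9 − 51.5 = -1.6
SSE = 4 + 4.84 + 0 + 1.96 + 2.56 = 13.36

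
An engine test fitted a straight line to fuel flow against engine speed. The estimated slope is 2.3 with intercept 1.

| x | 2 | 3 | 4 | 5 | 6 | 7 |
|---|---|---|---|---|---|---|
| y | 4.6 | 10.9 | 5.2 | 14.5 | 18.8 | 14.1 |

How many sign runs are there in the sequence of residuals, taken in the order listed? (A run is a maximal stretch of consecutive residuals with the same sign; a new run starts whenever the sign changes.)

x=2: ŷ = 1 + 2.3·2 = 5.6; r = 4.6 − 5.6 = -1
x=3: ŷ = 1 + 2.3·3 = 7.9; r = 10.9 − 7.9 = 3
x=4: ŷ = 1 + 2.3·4 = 10.2; r = 5.2 − 10.2 = -5
x=5: ŷ = 1 + 2.3·5 = 12.5; r = 14.5 − 12.5 = 2
x=6: ŷ = 1 + 2.3·6 = 14.8; r = 18.8 − 14.8 = 4
x=7: ŷ = 1 + 2.3·7 = 17.1; r = 14.1 − 17.1 = -3
Signs: − + − + + −
Runs: −×1, +×1, −×1, +×2, −×1 → 5

5 runs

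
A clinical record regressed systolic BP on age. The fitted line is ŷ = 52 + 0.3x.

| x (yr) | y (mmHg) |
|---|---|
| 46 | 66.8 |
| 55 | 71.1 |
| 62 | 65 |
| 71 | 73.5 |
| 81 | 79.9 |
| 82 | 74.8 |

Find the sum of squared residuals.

SSE = 55.36

x=46: ŷ = 52 + 0.3·46 = 65.8; r = 66.8 − 65.8 = 1
x=55: ŷ = 52 + 0.3·55 = 68.5; r = 71.1 − 68.5 = 2.6
x=62: ŷ = 52 + 0.3·62 = 70.6; r = 65 − 70.6 = -5.6
x=71: ŷ = 52 + 0.3·71 = 73.3; r = 73.5 − 73.3 = 0.2
x=81: ŷ = 52 + 0.3·81 = 76.3; r = 79.9 − 76.3 = 3.6
x=82: ŷ = 52 + 0.3·82 = 76.6; r = 74.8 − 76.6 = -1.8
SSE = 1 + 6.76 + 31.36 + 0.04 + 12.96 + 3.24 = 55.36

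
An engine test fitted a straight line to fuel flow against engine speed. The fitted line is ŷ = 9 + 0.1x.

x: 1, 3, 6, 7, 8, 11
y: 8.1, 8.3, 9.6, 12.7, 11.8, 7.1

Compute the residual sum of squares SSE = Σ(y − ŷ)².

SSE = 24

x=1: ŷ = 9 + 0.1·1 = 9.1; r = 8.1 − 9.1 = -1
x=3: ŷ = 9 + 0.1·3 = 9.3; r = 8.3 − 9.3 = -1
x=6: ŷ = 9 + 0.1·6 = 9.6; r = 9.6 − 9.6 = 0
x=7: ŷ = 9 + 0.1·7 = 9.7; r = 12.7 − 9.7 = 3
x=8: ŷ = 9 + 0.1·8 = 9.8; r = 11.8 − 9.8 = 2
x=11: ŷ = 9 + 0.1·11 = 10.1; r = 7.1 − 10.1 = -3
SSE = 1 + 1 + 0 + 9 + 4 + 9 = 24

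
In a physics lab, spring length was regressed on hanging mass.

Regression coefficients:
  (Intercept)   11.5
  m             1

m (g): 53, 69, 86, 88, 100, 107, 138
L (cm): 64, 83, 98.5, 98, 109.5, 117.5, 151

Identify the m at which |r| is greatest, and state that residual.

m = 69, r = 2.5

m=53: ŷ = 11.5 + 53 = 64.5; r = 64 − 64.5 = -0.5
m=69: ŷ = 11.5 + 69 = 80.5; r = 83 − 80.5 = 2.5
m=86: ŷ = 11.5 + 86 = 97.5; r = 98.5 − 97.5 = 1
m=88: ŷ = 11.5 + 88 = 99.5; r = 98 − 99.5 = -1.5
m=100: ŷ = 11.5 + 100 = 111.5; r = 109.5 − 111.5 = -2
m=107: ŷ = 11.5 + 107 = 118.5; r = 117.5 − 118.5 = -1
m=138: ŷ = 11.5 + 138 = 149.5; r = 151 − 149.5 = 1.5
Largest |r| is 2.5 at m = 69, residual 2.5.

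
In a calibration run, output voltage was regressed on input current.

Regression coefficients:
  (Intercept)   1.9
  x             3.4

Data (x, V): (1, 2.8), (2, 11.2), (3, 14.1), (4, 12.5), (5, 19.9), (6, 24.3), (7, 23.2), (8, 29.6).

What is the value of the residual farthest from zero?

e = -3

x=1: ŷ = 1.9 + 3.4·1 = 5.3; e = 2.8 − 5.3 = -2.5
x=2: ŷ = 1.9 + 3.4·2 = 8.7; e = 11.2 − 8.7 = 2.5
x=3: ŷ = 1.9 + 3.4·3 = 12.1; e = 14.1 − 12.1 = 2
x=4: ŷ = 1.9 + 3.4·4 = 15.5; e = 12.5 − 15.5 = -3
x=5: ŷ = 1.9 + 3.4·5 = 18.9; e = 19.9 − 18.9 = 1
x=6: ŷ = 1.9 + 3.4·6 = 22.3; e = 24.3 − 22.3 = 2
x=7: ŷ = 1.9 + 3.4·7 = 25.7; e = 23.2 − 25.7 = -2.5
x=8: ŷ = 1.9 + 3.4·8 = 29.1; e = 29.6 − 29.1 = 0.5
Largest |e| is 3 at x = 4, residual -3.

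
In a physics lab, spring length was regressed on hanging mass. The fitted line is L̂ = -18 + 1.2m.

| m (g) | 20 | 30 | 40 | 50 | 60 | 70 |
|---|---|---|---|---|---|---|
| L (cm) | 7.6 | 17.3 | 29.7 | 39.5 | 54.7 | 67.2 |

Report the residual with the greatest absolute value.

e = -2.5

m=20: L̂ = -18 + 1.2·20 = 6; e = 7.6 − 6 = 1.6
m=30: L̂ = -18 + 1.2·30 = 18; e = 17.3 − 18 = -0.7
m=40: L̂ = -18 + 1.2·40 = 30; e = 29.7 − 30 = -0.3
m=50: L̂ = -18 + 1.2·50 = 42; e = 39.5 − 42 = -2.5
m=60: L̂ = -18 + 1.2·60 = 54; e = 54.7 − 54 = 0.7
m=70: L̂ = -18 + 1.2·70 = 66; e = 67.2 − 66 = 1.2
Largest |e| is 2.5 at m = 50, residual -2.5.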